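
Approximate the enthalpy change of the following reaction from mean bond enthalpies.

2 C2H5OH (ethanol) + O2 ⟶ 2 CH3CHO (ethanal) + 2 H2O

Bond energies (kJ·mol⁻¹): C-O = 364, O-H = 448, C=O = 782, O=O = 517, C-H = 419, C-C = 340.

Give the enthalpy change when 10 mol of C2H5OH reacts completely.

Bonds broken (reactants):
  C-C: 2 × 340 = 680
  C-H: 10 × 419 = 4190
  C-O: 2 × 364 = 728
  O-H: 2 × 448 = 896
  O=O: 1 × 517 = 517
  Σ(broken) = 7011 kJ
Bonds formed (products):
  C-C: 2 × 340 = 680
  C-H: 8 × 419 = 3352
  C=O: 2 × 782 = 1564
  O-H: 4 × 448 = 1792
  Σ(formed) = 7388 kJ
ΔH = Σ(broken) − Σ(formed) = 7011 − 7388 = −377 kJ
For 5× the reaction as written: 5 × (−377) = −1885 kJ

ΔH = −1885 kJ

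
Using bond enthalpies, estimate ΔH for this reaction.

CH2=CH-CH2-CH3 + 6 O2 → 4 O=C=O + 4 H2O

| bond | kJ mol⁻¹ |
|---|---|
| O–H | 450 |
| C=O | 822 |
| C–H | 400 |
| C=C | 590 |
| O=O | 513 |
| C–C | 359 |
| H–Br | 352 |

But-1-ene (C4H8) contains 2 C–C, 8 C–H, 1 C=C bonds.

ΔH ≈ −2590 kJ

Bonds broken (reactants):
  C–C: 2 × 359 = 718
  C–H: 8 × 400 = 3200
  C=C: 1 × 590 = 590
  O=O: 6 × 513 = 3078
  Σ(broken) = 7586 kJ
Bonds formed (products):
  C=O: 8 × 822 = 6576
  O–H: 8 × 450 = 3600
  Σ(formed) = 10176 kJ
ΔH = Σ(broken) − Σ(formed) = 7586 − 10176 = −2590 kJ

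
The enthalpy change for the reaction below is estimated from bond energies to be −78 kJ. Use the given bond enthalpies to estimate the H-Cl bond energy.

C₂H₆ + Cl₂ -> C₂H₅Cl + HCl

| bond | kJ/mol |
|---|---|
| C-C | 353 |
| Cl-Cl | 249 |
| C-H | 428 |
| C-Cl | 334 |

D(H-Cl) ≈ 421 kJ/mol

Let D be the H-Cl bond energy.
Σ(broken) = 1×353 + 6×428 + 1×249 = 3170
Σ(formed) = 1×353 + 1×334 + 5×428 + 1×D = 2827 + D
ΔH = Σ(broken) − Σ(formed) = (3170) − (2827 + D) = +343 − D
Setting this equal to −78 kJ gives D = 421 kJ/mol.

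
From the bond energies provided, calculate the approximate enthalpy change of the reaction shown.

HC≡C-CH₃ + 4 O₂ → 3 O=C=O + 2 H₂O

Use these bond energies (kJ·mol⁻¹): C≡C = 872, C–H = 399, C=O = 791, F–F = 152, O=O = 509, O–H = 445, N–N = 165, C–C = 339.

ΔH ≈ −1683 kJ

Bonds broken (reactants):
  C≡C: 1 × 872 = 872
  C–C: 1 × 339 = 339
  C–H: 4 × 399 = 1596
  O=O: 4 × 509 = 2036
  Σ(broken) = 4843 kJ
Bonds formed (products):
  C=O: 6 × 791 = 4746
  O–H: 4 × 445 = 1780
  Σ(formed) = 6526 kJ
ΔH = Σ(broken) − Σ(formed) = 4843 − 6526 = −1683 kJ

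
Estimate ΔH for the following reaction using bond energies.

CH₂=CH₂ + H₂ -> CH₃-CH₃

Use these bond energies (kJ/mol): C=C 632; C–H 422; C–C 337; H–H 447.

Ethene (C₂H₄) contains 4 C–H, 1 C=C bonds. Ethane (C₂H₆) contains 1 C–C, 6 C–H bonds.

ΔH ≈ −102 kJ

Bonds broken (reactants):
  C–H: 4 × 422 = 1688
  C=C: 1 × 632 = 632
  H–H: 1 × 447 = 447
  Σ(broken) = 2767 kJ
Bonds formed (products):
  C–C: 1 × 337 = 337
  C–H: 6 × 422 = 2532
  Σ(formed) = 2869 kJ
ΔH = Σ(broken) − Σ(formed) = 2767 − 2869 = −102 kJ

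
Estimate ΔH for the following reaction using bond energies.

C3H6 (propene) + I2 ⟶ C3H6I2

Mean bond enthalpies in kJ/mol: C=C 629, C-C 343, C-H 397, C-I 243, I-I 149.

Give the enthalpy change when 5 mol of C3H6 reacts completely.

Bonds broken (reactants):
  C-C: 1 × 343 = 343
  C-H: 6 × 397 = 2382
  C=C: 1 × 629 = 629
  I-I: 1 × 149 = 149
  Σ(broken) = 3503 kJ
Bonds formed (products):
  C-C: 2 × 343 = 686
  C-H: 6 × 397 = 2382
  C-I: 2 × 243 = 486
  Σ(formed) = 3554 kJ
ΔH = Σ(broken) − Σ(formed) = 3503 − 3554 = −51 kJ
For 5× the reaction as written: 5 × (−51) = −255 kJ

ΔH = −255 kJ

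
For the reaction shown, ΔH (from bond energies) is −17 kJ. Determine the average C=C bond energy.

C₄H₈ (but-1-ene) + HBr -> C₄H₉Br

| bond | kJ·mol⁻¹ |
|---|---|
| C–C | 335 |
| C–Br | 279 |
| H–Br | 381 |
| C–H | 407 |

D(C=C) ≈ 623 kJ/mol

Let D be the C=C bond energy.
Σ(broken) = 2×335 + 8×407 + 1×D + 1×381 = 4307 + D
Σ(formed) = 1×279 + 3×335 + 9×407 = 4947
ΔH = Σ(broken) − Σ(formed) = (4307 + D) − (4947) = −640 + D
Setting this equal to −17 kJ gives D = 623 kJ/mol.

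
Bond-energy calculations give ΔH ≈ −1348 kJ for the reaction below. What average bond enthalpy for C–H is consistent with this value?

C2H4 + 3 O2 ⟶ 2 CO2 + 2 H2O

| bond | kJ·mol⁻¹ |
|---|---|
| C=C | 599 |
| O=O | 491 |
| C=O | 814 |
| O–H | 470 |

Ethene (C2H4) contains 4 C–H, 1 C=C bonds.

D(C–H) ≈ 429 kJ/mol

Let D be the C–H bond energy.
Σ(broken) = 4×D + 1×599 + 3×491 = 2072 + 4D
Σ(formed) = 4×814 + 4×470 = 5136
ΔH = Σ(broken) − Σ(formed) = (2072 + 4D) − (5136) = −3064 + 4D
Setting this equal to −1348 kJ gives 4D = 1716, so D = 429 kJ/mol.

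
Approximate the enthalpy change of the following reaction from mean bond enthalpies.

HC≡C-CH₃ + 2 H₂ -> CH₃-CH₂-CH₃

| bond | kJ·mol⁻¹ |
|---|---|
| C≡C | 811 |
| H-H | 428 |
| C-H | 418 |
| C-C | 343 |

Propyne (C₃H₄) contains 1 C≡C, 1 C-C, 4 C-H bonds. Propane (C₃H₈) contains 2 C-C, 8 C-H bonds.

ΔH ≈ −348 kJ

Bonds broken (reactants):
  C≡C: 1 × 811 = 811
  C-C: 1 × 343 = 343
  C-H: 4 × 418 = 1672
  H-H: 2 × 428 = 856
  Σ(broken) = 3682 kJ
Bonds formed (products):
  C-C: 2 × 343 = 686
  C-H: 8 × 418 = 3344
  Σ(formed) = 4030 kJ
ΔH = Σ(broken) − Σ(formed) = 3682 − 4030 = −348 kJ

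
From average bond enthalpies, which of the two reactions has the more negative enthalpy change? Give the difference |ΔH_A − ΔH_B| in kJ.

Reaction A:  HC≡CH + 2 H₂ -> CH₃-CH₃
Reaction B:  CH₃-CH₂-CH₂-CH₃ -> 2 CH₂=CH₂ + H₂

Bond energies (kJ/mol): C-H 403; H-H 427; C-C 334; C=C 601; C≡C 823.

Reaction A, by 448 kJ

Reaction A:
  Bonds broken (reactants):
    C≡C: 1 × 823 = 823
    C-H: 2 × 403 = 806
    H-H: 2 × 427 = 854
    Σ(broken) = 2483 kJ
  Bonds formed (products):
    C-C: 1 × 334 = 334
    C-H: 6 × 403 = 2418
    Σ(formed) = 2752 kJ
  ΔH_A = 2483 − 2752 = −269 kJ
Reaction B:
  Bonds broken (reactants):
    C-C: 3 × 334 = 1002
    C-H: 10 × 403 = 4030
    Σ(broken) = 5032 kJ
  Bonds formed (products):
    C-H: 8 × 403 = 3224
    C=C: 2 × 601 = 1202
    H-H: 1 × 427 = 427
    Σ(formed) = 4853 kJ
  ΔH_B = 5032 − 4853 = +179 kJ
ΔH_A − ΔH_B = −448 kJ, so reaction A has the more negative ΔH; |ΔH_A − ΔH_B| = 448 kJ.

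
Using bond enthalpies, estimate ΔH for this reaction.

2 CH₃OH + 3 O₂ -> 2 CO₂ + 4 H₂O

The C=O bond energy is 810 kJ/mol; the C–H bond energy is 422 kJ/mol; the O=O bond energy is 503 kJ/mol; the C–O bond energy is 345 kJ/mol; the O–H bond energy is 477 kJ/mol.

ΔH ≈ −1371 kJ

Bonds broken (reactants):
  C–H: 6 × 422 = 2532
  C–O: 2 × 345 = 690
  O–H: 2 × 477 = 954
  O=O: 3 × 503 = 1509
  Σ(broken) = 5685 kJ
Bonds formed (products):
  C=O: 4 × 810 = 3240
  O–H: 8 × 477 = 3816
  Σ(formed) = 7056 kJ
ΔH = Σ(broken) − Σ(formed) = 5685 − 7056 = −1371 kJ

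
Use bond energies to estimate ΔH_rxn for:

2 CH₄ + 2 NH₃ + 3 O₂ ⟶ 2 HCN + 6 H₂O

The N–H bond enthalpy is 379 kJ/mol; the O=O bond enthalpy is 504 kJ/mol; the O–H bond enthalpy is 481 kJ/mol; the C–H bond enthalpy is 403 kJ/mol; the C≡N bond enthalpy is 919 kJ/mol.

ΔH ≈ −1406 kJ

Bonds broken (reactants):
  C–H: 8 × 403 = 3224
  N–H: 6 × 379 = 2274
  O=O: 3 × 504 = 1512
  Σ(broken) = 7010 kJ
Bonds formed (products):
  C≡N: 2 × 919 = 1838
  C–H: 2 × 403 = 806
  O–H: 12 × 481 = 5772
  Σ(formed) = 8416 kJ
ΔH = Σ(broken) − Σ(formed) = 7010 − 8416 = −1406 kJ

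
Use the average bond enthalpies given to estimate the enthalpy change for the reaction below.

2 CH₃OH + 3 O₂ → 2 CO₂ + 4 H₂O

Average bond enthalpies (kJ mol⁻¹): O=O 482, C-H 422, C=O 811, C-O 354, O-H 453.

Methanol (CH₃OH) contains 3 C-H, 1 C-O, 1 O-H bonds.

Bonds broken (reactants):
  C-H: 6 × 422 = 2532
  C-O: 2 × 354 = 708
  O-H: 2 × 453 = 906
  O=O: 3 × 482 = 1446
  Σ(broken) = 5592 kJ
Bonds formed (products):
  C=O: 4 × 811 = 3244
  O-H: 8 × 453 = 3624
  Σ(formed) = 6868 kJ
ΔH = Σ(broken) − Σ(formed) = 5592 − 6868 = −1276 kJ

ΔH ≈ −1276 kJ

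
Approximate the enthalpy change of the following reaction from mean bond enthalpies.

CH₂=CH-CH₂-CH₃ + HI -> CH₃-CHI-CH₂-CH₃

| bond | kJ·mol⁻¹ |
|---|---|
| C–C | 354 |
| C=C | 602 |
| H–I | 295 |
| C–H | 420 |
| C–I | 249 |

ΔH ≈ −126 kJ

Bonds broken (reactants):
  C–C: 2 × 354 = 708
  C–H: 8 × 420 = 3360
  C=C: 1 × 602 = 602
  H–I: 1 × 295 = 295
  Σ(broken) = 4965 kJ
Bonds formed (products):
  C–C: 3 × 354 = 1062
  C–H: 9 × 420 = 3780
  C–I: 1 × 249 = 249
  Σ(formed) = 5091 kJ
ΔH = Σ(broken) − Σ(formed) = 4965 − 5091 = −126 kJ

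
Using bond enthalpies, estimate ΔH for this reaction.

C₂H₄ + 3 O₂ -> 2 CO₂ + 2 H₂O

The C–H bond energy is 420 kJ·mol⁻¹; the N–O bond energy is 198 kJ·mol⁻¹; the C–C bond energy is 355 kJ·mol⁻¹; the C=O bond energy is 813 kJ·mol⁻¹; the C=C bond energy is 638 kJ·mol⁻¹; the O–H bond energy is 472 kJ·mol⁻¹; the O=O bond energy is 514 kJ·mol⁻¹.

Bonds broken (reactants):
  C–H: 4 × 420 = 1680
  C=C: 1 × 638 = 638
  O=O: 3 × 514 = 1542
  Σ(broken) = 3860 kJ
Bonds formed (products):
  C=O: 4 × 813 = 3252
  O–H: 4 × 472 = 1888
  Σ(formed) = 5140 kJ
ΔH = Σ(broken) − Σ(formed) = 3860 − 5140 = −1280 kJ

ΔH ≈ −1280 kJ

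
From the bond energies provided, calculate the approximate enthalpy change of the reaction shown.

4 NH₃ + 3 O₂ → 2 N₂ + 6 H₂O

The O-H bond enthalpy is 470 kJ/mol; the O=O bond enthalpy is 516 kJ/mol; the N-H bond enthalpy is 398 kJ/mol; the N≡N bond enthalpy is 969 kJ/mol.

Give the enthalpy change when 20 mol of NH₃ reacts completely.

Bonds broken (reactants):
  N-H: 12 × 398 = 4776
  O=O: 3 × 516 = 1548
  Σ(broken) = 6324 kJ
Bonds formed (products):
  N≡N: 2 × 969 = 1938
  O-H: 12 × 470 = 5640
  Σ(formed) = 7578 kJ
ΔH = Σ(broken) − Σ(formed) = 6324 − 7578 = −1254 kJ
For 5× the reaction as written: 5 × (−1254) = −6270 kJ

ΔH = −6270 kJ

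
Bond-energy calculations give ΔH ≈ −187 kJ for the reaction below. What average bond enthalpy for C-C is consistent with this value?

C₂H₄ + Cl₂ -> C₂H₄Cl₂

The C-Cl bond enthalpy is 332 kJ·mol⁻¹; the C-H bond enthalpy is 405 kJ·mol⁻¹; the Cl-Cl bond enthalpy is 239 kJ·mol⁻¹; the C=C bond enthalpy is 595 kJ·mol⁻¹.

Let D be the C-C bond energy.
Σ(broken) = 4×405 + 1×595 + 1×239 = 2454
Σ(formed) = 1×D + 2×332 + 4×405 = 2284 + D
ΔH = Σ(broken) − Σ(formed) = (2454) − (2284 + D) = +170 − D
Setting this equal to −187 kJ gives D = 357 kJ/mol.

D(C-C) ≈ 357 kJ/mol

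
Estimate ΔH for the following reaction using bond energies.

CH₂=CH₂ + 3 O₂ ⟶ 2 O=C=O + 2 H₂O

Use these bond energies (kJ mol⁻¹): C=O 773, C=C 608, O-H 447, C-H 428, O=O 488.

Bonds broken (reactants):
  C-H: 4 × 428 = 1712
  C=C: 1 × 608 = 608
  O=O: 3 × 488 = 1464
  Σ(broken) = 3784 kJ
Bonds formed (products):
  C=O: 4 × 773 = 3092
  O-H: 4 × 447 = 1788
  Σ(formed) = 4880 kJ
ΔH = Σ(broken) − Σ(formed) = 3784 − 4880 = −1096 kJ

ΔH ≈ −1096 kJ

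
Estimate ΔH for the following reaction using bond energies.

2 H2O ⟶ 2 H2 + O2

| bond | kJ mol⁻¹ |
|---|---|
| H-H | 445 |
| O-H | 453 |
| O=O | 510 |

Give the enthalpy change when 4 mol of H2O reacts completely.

ΔH = +824 kJ

Bonds broken (reactants):
  O-H: 4 × 453 = 1812
  Σ(broken) = 1812 kJ
Bonds formed (products):
  H-H: 2 × 445 = 890
  O=O: 1 × 510 = 510
  Σ(formed) = 1400 kJ
ΔH = Σ(broken) − Σ(formed) = 1812 − 1400 = +412 kJ
For 2× the reaction as written: 2 × (+412) = +824 kJ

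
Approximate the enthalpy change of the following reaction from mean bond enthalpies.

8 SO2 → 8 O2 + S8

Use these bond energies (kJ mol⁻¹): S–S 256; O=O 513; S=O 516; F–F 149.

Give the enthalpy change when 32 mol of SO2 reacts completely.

ΔH = +8416 kJ

Bonds broken (reactants):
  S=O: 16 × 516 = 8256
  Σ(broken) = 8256 kJ
Bonds formed (products):
  O=O: 8 × 513 = 4104
  S–S: 8 × 256 = 2048
  Σ(formed) = 6152 kJ
ΔH = Σ(broken) − Σ(formed) = 8256 − 6152 = +2104 kJ
For 4× the reaction as written: 4 × (+2104) = +8416 kJ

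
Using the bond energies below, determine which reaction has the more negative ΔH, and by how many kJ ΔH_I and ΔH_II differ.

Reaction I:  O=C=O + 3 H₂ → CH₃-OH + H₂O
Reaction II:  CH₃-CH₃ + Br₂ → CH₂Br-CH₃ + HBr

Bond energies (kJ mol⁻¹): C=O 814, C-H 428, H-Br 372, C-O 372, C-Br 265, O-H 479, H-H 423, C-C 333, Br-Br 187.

Reaction I, by 174 kJ

Reaction I:
  Bonds broken (reactants):
    C=O: 2 × 814 = 1628
    H-H: 3 × 423 = 1269
    Σ(broken) = 2897 kJ
  Bonds formed (products):
    C-H: 3 × 428 = 1284
    C-O: 1 × 372 = 372
    O-H: 3 × 479 = 1437
    Σ(formed) = 3093 kJ
  ΔH_I = 2897 − 3093 = −196 kJ
Reaction II:
  Bonds broken (reactants):
    Br-Br: 1 × 187 = 187
    C-C: 1 × 333 = 333
    C-H: 6 × 428 = 2568
    Σ(broken) = 3088 kJ
  Bonds formed (products):
    C-Br: 1 × 265 = 265
    C-C: 1 × 333 = 333
    C-H: 5 × 428 = 2140
    H-Br: 1 × 372 = 372
    Σ(formed) = 3110 kJ
  ΔH_II = 3088 − 3110 = −22 kJ
ΔH_I − ΔH_II = −174 kJ, so reaction I has the more negative ΔH; |ΔH_I − ΔH_II| = 174 kJ.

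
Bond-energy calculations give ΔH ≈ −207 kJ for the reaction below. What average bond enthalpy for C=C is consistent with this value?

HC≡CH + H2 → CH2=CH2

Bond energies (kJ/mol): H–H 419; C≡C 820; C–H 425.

D(C=C) ≈ 596 kJ/mol

Let D be the C=C bond energy.
Σ(broken) = 1×820 + 2×425 + 1×419 = 2089
Σ(formed) = 4×425 + 1×D = 1700 + D
ΔH = Σ(broken) − Σ(formed) = (2089) − (1700 + D) = +389 − D
Setting this equal to −207 kJ gives D = 596 kJ/mol.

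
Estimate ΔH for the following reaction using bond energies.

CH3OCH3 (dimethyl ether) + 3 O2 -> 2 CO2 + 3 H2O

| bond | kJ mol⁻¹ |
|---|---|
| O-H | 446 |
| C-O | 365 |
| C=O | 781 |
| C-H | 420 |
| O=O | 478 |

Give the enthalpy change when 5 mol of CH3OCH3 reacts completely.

Bonds broken (reactants):
  C-H: 6 × 420 = 2520
  C-O: 2 × 365 = 730
  O=O: 3 × 478 = 1434
  Σ(broken) = 4684 kJ
Bonds formed (products):
  C=O: 4 × 781 = 3124
  O-H: 6 × 446 = 2676
  Σ(formed) = 5800 kJ
ΔH = Σ(broken) − Σ(formed) = 4684 − 5800 = −1116 kJ
For 5× the reaction as written: 5 × (−1116) = −5580 kJ

ΔH = −5580 kJ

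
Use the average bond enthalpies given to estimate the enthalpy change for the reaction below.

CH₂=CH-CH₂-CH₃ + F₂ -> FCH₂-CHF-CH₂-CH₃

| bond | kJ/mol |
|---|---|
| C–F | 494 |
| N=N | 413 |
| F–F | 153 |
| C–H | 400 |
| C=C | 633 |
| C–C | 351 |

ΔH ≈ −553 kJ

Bonds broken (reactants):
  C–C: 2 × 351 = 702
  C–H: 8 × 400 = 3200
  C=C: 1 × 633 = 633
  F–F: 1 × 153 = 153
  Σ(broken) = 4688 kJ
Bonds formed (products):
  C–C: 3 × 351 = 1053
  C–F: 2 × 494 = 988
  C–H: 8 × 400 = 3200
  Σ(formed) = 5241 kJ
ΔH = Σ(broken) − Σ(formed) = 4688 − 5241 = −553 kJ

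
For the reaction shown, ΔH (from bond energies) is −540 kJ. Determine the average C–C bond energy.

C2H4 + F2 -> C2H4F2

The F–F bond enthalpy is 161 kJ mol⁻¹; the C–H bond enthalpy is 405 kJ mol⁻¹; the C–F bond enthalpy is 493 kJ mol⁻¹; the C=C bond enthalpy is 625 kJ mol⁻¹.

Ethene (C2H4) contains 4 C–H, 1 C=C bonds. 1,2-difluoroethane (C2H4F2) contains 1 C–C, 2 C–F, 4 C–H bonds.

Let D be the C–C bond energy.
Σ(broken) = 4×405 + 1×625 + 1×161 = 2406
Σ(formed) = 1×D + 2×493 + 4×405 = 2606 + D
ΔH = Σ(broken) − Σ(formed) = (2406) − (2606 + D) = −200 − D
Setting this equal to −540 kJ gives D = 340 kJ/mol.

D(C–C) ≈ 340 kJ/mol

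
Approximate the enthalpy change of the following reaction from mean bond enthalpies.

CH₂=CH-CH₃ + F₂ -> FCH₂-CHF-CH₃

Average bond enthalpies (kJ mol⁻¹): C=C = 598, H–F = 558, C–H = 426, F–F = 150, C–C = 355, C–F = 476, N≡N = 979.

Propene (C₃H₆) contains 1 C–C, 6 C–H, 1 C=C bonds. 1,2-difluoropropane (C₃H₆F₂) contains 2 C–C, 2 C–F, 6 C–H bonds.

ΔH ≈ −559 kJ

Bonds broken (reactants):
  C–C: 1 × 355 = 355
  C–H: 6 × 426 = 2556
  C=C: 1 × 598 = 598
  F–F: 1 × 150 = 150
  Σ(broken) = 3659 kJ
Bonds formed (products):
  C–C: 2 × 355 = 710
  C–F: 2 × 476 = 952
  C–H: 6 × 426 = 2556
  Σ(formed) = 4218 kJ
ΔH = Σ(broken) − Σ(formed) = 3659 − 4218 = −559 kJ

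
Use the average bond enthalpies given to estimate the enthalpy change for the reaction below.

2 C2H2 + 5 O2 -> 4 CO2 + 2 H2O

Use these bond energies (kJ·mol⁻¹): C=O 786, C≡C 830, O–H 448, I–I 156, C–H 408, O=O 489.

ΔH ≈ −2343 kJ

Bonds broken (reactants):
  C≡C: 2 × 830 = 1660
  C–H: 4 × 408 = 1632
  O=O: 5 × 489 = 2445
  Σ(broken) = 5737 kJ
Bonds formed (products):
  C=O: 8 × 786 = 6288
  O–H: 4 × 448 = 1792
  Σ(formed) = 8080 kJ
ΔH = Σ(broken) − Σ(formed) = 5737 − 8080 = −2343 kJ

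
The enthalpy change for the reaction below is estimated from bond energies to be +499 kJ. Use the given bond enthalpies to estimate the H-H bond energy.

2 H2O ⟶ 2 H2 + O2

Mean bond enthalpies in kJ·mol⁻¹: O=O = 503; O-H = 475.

Let D be the H-H bond energy.
Σ(broken) = 4×475 = 1900
Σ(formed) = 2×D + 1×503 = 503 + 2D
ΔH = Σ(broken) − Σ(formed) = (1900) − (503 + 2D) = +1397 − 2D
Setting this equal to +499 kJ gives 2D = 898, so D = 449 kJ/mol.

D(H-H) ≈ 449 kJ/mol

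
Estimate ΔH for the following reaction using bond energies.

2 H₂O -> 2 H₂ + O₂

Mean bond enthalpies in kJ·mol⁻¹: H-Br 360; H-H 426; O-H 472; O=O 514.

Bonds broken (reactants):
  O-H: 4 × 472 = 1888
  Σ(broken) = 1888 kJ
Bonds formed (products):
  H-H: 2 × 426 = 852
  O=O: 1 × 514 = 514
  Σ(formed) = 1366 kJ
ΔH = Σ(broken) − Σ(formed) = 1888 − 1366 = +522 kJ

ΔH ≈ +522 kJ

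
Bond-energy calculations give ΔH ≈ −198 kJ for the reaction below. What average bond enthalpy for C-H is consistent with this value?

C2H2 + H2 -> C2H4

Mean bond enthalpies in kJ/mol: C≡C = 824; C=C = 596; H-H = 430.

Let D be the C-H bond energy.
Σ(broken) = 1×824 + 2×D + 1×430 = 1254 + 2D
Σ(formed) = 4×D + 1×596 = 596 + 4D
ΔH = Σ(broken) − Σ(formed) = (1254 + 2D) − (596 + 4D) = +658 − 2D
Setting this equal to −198 kJ gives 2D = 856, so D = 428 kJ/mol.

D(C-H) ≈ 428 kJ/mol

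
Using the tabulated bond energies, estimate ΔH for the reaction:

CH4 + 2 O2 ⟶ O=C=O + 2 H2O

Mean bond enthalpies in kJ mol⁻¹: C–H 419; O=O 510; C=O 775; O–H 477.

ΔH ≈ −762 kJ

Bonds broken (reactants):
  C–H: 4 × 419 = 1676
  O=O: 2 × 510 = 1020
  Σ(broken) = 2696 kJ
Bonds formed (products):
  C=O: 2 × 775 = 1550
  O–H: 4 × 477 = 1908
  Σ(formed) = 3458 kJ
ΔH = Σ(broken) − Σ(formed) = 2696 − 3458 = −762 kJ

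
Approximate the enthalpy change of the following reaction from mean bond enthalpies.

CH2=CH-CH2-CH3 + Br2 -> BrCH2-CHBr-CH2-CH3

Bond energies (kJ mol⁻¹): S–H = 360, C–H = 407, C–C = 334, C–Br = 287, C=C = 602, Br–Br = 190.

Bonds broken (reactants):
  Br–Br: 1 × 190 = 190
  C–C: 2 × 334 = 668
  C–H: 8 × 407 = 3256
  C=C: 1 × 602 = 602
  Σ(broken) = 4716 kJ
Bonds formed (products):
  C–Br: 2 × 287 = 574
  C–C: 3 × 334 = 1002
  C–H: 8 × 407 = 3256
  Σ(formed) = 4832 kJ
ΔH = Σ(broken) − Σ(formed) = 4716 − 4832 = −116 kJ

ΔH ≈ −116 kJ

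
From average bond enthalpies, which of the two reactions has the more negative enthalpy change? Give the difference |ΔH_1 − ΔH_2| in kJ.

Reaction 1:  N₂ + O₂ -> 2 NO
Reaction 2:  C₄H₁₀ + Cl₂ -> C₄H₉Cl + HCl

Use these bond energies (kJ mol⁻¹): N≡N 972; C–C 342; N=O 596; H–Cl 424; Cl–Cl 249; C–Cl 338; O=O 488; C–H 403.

Reaction 2, by 378 kJ

Reaction 1:
  Bonds broken (reactants):
    N≡N: 1 × 972 = 972
    O=O: 1 × 488 = 488
    Σ(broken) = 1460 kJ
  Bonds formed (products):
    N=O: 2 × 596 = 1192
    Σ(formed) = 1192 kJ
  ΔH_1 = 1460 − 1192 = +268 kJ
Reaction 2:
  Bonds broken (reactants):
    C–C: 3 × 342 = 1026
    C–H: 10 × 403 = 4030
    Cl–Cl: 1 × 249 = 249
    Σ(broken) = 5305 kJ
  Bonds formed (products):
    C–C: 3 × 342 = 1026
    C–Cl: 1 × 338 = 338
    C–H: 9 × 403 = 3627
    H–Cl: 1 × 424 = 424
    Σ(formed) = 5415 kJ
  ΔH_2 = 5305 − 5415 = −110 kJ
ΔH_1 − ΔH_2 = +378 kJ, so reaction 2 has the more negative ΔH; |ΔH_1 − ΔH_2| = 378 kJ.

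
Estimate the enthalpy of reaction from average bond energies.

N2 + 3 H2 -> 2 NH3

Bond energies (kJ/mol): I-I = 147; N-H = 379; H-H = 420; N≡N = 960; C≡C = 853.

Bonds broken (reactants):
  H-H: 3 × 420 = 1260
  N≡N: 1 × 960 = 960
  Σ(broken) = 2220 kJ
Bonds formed (products):
  N-H: 6 × 379 = 2274
  Σ(formed) = 2274 kJ
ΔH = Σ(broken) − Σ(formed) = 2220 − 2274 = −54 kJ

ΔH ≈ −54 kJ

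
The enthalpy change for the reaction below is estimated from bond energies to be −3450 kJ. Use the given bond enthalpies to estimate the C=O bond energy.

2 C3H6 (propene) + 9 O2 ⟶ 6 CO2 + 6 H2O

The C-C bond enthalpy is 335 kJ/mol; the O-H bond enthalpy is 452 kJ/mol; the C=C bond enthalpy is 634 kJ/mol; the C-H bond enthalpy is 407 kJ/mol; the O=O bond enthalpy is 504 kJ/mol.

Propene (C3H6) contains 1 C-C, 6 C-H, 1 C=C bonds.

D(C=O) ≈ 782 kJ/mol

Let D be the C=O bond energy.
Σ(broken) = 2×335 + 12×407 + 2×634 + 9×504 = 11358
Σ(formed) = 12×D + 12×452 = 5424 + 12D
ΔH = Σ(broken) − Σ(formed) = (11358) − (5424 + 12D) = +5934 − 12D
Setting this equal to −3450 kJ gives 12D = 9384, so D = 782 kJ/mol.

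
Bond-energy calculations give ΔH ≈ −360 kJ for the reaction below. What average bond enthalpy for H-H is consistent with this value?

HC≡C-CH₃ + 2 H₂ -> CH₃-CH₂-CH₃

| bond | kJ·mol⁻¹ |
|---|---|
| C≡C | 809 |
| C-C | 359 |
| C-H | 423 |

D(H-H) ≈ 441 kJ/mol

Let D be the H-H bond energy.
Σ(broken) = 1×809 + 1×359 + 4×423 + 2×D = 2860 + 2D
Σ(formed) = 2×359 + 8×423 = 4102
ΔH = Σ(broken) − Σ(formed) = (2860 + 2D) − (4102) = −1242 + 2D
Setting this equal to −360 kJ gives 2D = 882, so D = 441 kJ/mol.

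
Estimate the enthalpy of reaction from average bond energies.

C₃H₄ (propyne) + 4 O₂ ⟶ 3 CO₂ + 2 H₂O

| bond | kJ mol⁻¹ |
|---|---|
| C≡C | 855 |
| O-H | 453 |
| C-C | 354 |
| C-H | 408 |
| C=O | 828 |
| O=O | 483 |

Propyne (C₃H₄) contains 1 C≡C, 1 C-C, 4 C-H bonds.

Bonds broken (reactants):
  C≡C: 1 × 855 = 855
  C-C: 1 × 354 = 354
  C-H: 4 × 408 = 1632
  O=O: 4 × 483 = 1932
  Σ(broken) = 4773 kJ
Bonds formed (products):
  C=O: 6 × 828 = 4968
  O-H: 4 × 453 = 1812
  Σ(formed) = 6780 kJ
ΔH = Σ(broken) − Σ(formed) = 4773 − 6780 = −2007 kJ

ΔH ≈ −2007 kJ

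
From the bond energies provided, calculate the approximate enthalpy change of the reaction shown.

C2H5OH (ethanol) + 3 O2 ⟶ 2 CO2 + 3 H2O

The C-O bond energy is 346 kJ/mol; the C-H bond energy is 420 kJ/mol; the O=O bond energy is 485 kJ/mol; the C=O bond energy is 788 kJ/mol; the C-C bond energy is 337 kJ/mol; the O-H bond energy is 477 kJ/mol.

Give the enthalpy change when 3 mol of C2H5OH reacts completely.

Bonds broken (reactants):
  C-C: 1 × 337 = 337
  C-H: 5 × 420 = 2100
  C-O: 1 × 346 = 346
  O-H: 1 × 477 = 477
  O=O: 3 × 485 = 1455
  Σ(broken) = 4715 kJ
Bonds formed (products):
  C=O: 4 × 788 = 3152
  O-H: 6 × 477 = 2862
  Σ(formed) = 6014 kJ
ΔH = Σ(broken) − Σ(formed) = 4715 − 6014 = −1299 kJ
For 3× the reaction as written: 3 × (−1299) = −3897 kJ

ΔH = −3897 kJ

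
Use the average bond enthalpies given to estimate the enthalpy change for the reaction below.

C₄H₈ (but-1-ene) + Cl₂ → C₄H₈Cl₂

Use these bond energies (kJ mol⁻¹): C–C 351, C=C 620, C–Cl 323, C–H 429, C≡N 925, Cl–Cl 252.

Bonds broken (reactants):
  C–C: 2 × 351 = 702
  C–H: 8 × 429 = 3432
  C=C: 1 × 620 = 620
  Cl–Cl: 1 × 252 = 252
  Σ(broken) = 5006 kJ
Bonds formed (products):
  C–C: 3 × 351 = 1053
  C–Cl: 2 × 323 = 646
  C–H: 8 × 429 = 3432
  Σ(formed) = 5131 kJ
ΔH = Σ(broken) − Σ(formed) = 5006 − 5131 = −125 kJ

ΔH ≈ −125 kJ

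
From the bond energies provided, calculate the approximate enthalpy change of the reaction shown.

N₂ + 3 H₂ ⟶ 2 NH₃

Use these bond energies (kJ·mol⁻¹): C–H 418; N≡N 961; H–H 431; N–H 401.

ΔH ≈ −152 kJ

Bonds broken (reactants):
  H–H: 3 × 431 = 1293
  N≡N: 1 × 961 = 961
  Σ(broken) = 2254 kJ
Bonds formed (products):
  N–H: 6 × 401 = 2406
  Σ(formed) = 2406 kJ
ΔH = Σ(broken) − Σ(formed) = 2254 − 2406 = −152 kJ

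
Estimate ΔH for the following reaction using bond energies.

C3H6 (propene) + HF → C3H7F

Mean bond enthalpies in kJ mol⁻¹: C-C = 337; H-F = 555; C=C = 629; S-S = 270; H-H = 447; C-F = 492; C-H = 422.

Bonds broken (reactants):
  C-C: 1 × 337 = 337
  C-H: 6 × 422 = 2532
  C=C: 1 × 629 = 629
  H-F: 1 × 555 = 555
  Σ(broken) = 4053 kJ
Bonds formed (products):
  C-C: 2 × 337 = 674
  C-F: 1 × 492 = 492
  C-H: 7 × 422 = 2954
  Σ(formed) = 4120 kJ
ΔH = Σ(broken) − Σ(formed) = 4053 − 4120 = −67 kJ

ΔH ≈ −67 kJ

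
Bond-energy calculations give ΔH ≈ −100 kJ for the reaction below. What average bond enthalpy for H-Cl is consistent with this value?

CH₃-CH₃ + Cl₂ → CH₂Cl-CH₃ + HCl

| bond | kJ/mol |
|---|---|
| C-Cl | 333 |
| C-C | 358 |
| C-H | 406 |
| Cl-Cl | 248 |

Let D be the H-Cl bond energy.
Σ(broken) = 1×358 + 6×406 + 1×248 = 3042
Σ(formed) = 1×358 + 1×333 + 5×406 + 1×D = 2721 + D
ΔH = Σ(broken) − Σ(formed) = (3042) − (2721 + D) = +321 − D
Setting this equal to −100 kJ gives D = 421 kJ/mol.

D(H-Cl) ≈ 421 kJ/mol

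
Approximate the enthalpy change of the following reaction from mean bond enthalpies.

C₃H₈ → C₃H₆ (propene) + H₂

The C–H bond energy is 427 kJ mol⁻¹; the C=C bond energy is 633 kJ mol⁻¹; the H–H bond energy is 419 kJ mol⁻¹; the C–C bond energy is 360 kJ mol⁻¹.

Bonds broken (reactants):
  C–C: 2 × 360 = 720
  C–H: 8 × 427 = 3416
  Σ(broken) = 4136 kJ
Bonds formed (products):
  C–C: 1 × 360 = 360
  C–H: 6 × 427 = 2562
  C=C: 1 × 633 = 633
  H–H: 1 × 419 = 419
  Σ(formed) = 3974 kJ
ΔH = Σ(broken) − Σ(formed) = 4136 − 3974 = +162 kJ

ΔH ≈ +162 kJ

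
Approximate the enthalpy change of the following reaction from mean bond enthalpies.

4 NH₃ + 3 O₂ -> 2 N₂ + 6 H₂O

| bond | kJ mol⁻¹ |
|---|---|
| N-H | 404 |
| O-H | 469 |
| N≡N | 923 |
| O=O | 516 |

Bonds broken (reactants):
  N-H: 12 × 404 = 4848
  O=O: 3 × 516 = 1548
  Σ(broken) = 6396 kJ
Bonds formed (products):
  N≡N: 2 × 923 = 1846
  O-H: 12 × 469 = 5628
  Σ(formed) = 7474 kJ
ΔH = Σ(broken) − Σ(formed) = 6396 − 7474 = −1078 kJ

ΔH ≈ −1078 kJ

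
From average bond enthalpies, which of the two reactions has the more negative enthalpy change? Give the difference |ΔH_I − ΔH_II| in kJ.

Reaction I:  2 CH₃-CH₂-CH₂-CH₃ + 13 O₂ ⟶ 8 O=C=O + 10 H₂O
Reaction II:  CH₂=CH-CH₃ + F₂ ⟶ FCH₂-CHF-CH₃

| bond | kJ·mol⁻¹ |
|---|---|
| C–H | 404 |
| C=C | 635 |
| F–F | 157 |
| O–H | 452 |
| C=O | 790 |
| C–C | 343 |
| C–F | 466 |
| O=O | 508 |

Reaction I:
  Bonds broken (reactants):
    C–C: 6 × 343 = 2058
    C–H: 20 × 404 = 8080
    O=O: 13 × 508 = 6604
    Σ(broken) = 16742 kJ
  Bonds formed (products):
    C=O: 16 × 790 = 12640
    O–H: 20 × 452 = 9040
    Σ(formed) = 21680 kJ
  ΔH_I = 16742 − 21680 = −4938 kJ
Reaction II:
  Bonds broken (reactants):
    C–C: 1 × 343 = 343
    C–H: 6 × 404 = 2424
    C=C: 1 × 635 = 635
    F–F: 1 × 157 = 157
    Σ(broken) = 3559 kJ
  Bonds formed (products):
    C–C: 2 × 343 = 686
    C–F: 2 × 466 = 932
    C–H: 6 × 404 = 2424
    Σ(formed) = 4042 kJ
  ΔH_II = 3559 − 4042 = −483 kJ
ΔH_I − ΔH_II = −4455 kJ, so reaction I has the more negative ΔH; |ΔH_I − ΔH_II| = 4455 kJ.

Reaction I, by 4455 kJ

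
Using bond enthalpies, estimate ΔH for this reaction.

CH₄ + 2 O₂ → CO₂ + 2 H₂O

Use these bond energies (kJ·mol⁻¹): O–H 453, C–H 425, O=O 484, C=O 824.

Bonds broken (reactants):
  C–H: 4 × 425 = 1700
  O=O: 2 × 484 = 968
  Σ(broken) = 2668 kJ
Bonds formed (products):
  C=O: 2 × 824 = 1648
  O–H: 4 × 453 = 1812
  Σ(formed) = 3460 kJ
ΔH = Σ(broken) − Σ(formed) = 2668 − 3460 = −792 kJ

ΔH ≈ −792 kJ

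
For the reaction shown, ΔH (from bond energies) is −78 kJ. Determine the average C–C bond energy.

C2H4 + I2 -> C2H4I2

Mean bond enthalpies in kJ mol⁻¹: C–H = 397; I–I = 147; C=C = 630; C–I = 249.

D(C–C) ≈ 357 kJ/mol

Let D be the C–C bond energy.
Σ(broken) = 4×397 + 1×630 + 1×147 = 2365
Σ(formed) = 1×D + 4×397 + 2×249 = 2086 + D
ΔH = Σ(broken) − Σ(formed) = (2365) − (2086 + D) = +279 − D
Setting this equal to −78 kJ gives D = 357 kJ/mol.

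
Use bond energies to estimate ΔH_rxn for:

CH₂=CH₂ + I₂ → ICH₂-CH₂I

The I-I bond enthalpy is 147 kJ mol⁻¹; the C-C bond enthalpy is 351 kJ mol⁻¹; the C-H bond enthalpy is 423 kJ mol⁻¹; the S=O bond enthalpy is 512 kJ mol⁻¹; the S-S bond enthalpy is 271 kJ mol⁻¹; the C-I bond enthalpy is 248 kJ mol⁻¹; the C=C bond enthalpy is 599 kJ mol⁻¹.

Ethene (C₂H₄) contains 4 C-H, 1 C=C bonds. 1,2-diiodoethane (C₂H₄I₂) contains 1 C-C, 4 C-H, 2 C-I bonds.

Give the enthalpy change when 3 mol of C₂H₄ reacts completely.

Bonds broken (reactants):
  C-H: 4 × 423 = 1692
  C=C: 1 × 599 = 599
  I-I: 1 × 147 = 147
  Σ(broken) = 2438 kJ
Bonds formed (products):
  C-C: 1 × 351 = 351
  C-H: 4 × 423 = 1692
  C-I: 2 × 248 = 496
  Σ(formed) = 2539 kJ
ΔH = Σ(broken) − Σ(formed) = 2438 − 2539 = −101 kJ
For 3× the reaction as written: 3 × (−101) = −303 kJ

ΔH = −303 kJ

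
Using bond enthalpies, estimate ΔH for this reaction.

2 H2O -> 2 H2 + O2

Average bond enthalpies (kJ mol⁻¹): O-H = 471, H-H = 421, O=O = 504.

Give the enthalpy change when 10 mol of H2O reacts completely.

ΔH = +2690 kJ

Bonds broken (reactants):
  O-H: 4 × 471 = 1884
  Σ(broken) = 1884 kJ
Bonds formed (products):
  H-H: 2 × 421 = 842
  O=O: 1 × 504 = 504
  Σ(formed) = 1346 kJ
ΔH = Σ(broken) − Σ(formed) = 1884 − 1346 = +538 kJ
For 5× the reaction as written: 5 × (+538) = +2690 kJ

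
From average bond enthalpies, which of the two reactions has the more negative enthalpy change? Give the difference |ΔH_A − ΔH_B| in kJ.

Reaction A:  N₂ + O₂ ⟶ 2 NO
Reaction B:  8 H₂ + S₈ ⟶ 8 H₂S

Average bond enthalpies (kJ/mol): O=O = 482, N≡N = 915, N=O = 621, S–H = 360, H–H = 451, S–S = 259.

Reaction B, by 235 kJ

Reaction A:
  Bonds broken (reactants):
    N≡N: 1 × 915 = 915
    O=O: 1 × 482 = 482
    Σ(broken) = 1397 kJ
  Bonds formed (products):
    N=O: 2 × 621 = 1242
    Σ(formed) = 1242 kJ
  ΔH_A = 1397 − 1242 = +155 kJ
Reaction B:
  Bonds broken (reactants):
    H–H: 8 × 451 = 3608
    S–S: 8 × 259 = 2072
    Σ(broken) = 5680 kJ
  Bonds formed (products):
    S–H: 16 × 360 = 5760
    Σ(formed) = 5760 kJ
  ΔH_B = 5680 − 5760 = −80 kJ
ΔH_A − ΔH_B = +235 kJ, so reaction B has the more negative ΔH; |ΔH_A − ΔH_B| = 235 kJ.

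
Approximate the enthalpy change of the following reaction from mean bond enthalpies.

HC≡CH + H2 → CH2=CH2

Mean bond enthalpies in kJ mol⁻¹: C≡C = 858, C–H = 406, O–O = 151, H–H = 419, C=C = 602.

ΔH ≈ −137 kJ

Bonds broken (reactants):
  C≡C: 1 × 858 = 858
  C–H: 2 × 406 = 812
  H–H: 1 × 419 = 419
  Σ(broken) = 2089 kJ
Bonds formed (products):
  C–H: 4 × 406 = 1624
  C=C: 1 × 602 = 602
  Σ(formed) = 2226 kJ
ΔH = Σ(broken) − Σ(formed) = 2089 − 2226 = −137 kJ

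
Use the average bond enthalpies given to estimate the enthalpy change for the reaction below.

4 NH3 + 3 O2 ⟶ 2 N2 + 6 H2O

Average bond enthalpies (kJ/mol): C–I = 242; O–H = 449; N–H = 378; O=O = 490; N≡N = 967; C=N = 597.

Bonds broken (reactants):
  N–H: 12 × 378 = 4536
  O=O: 3 × 490 = 1470
  Σ(broken) = 6006 kJ
Bonds formed (products):
  N≡N: 2 × 967 = 1934
  O–H: 12 × 449 = 5388
  Σ(formed) = 7322 kJ
ΔH = Σ(broken) − Σ(formed) = 6006 − 7322 = −1316 kJ

ΔH ≈ −1316 kJ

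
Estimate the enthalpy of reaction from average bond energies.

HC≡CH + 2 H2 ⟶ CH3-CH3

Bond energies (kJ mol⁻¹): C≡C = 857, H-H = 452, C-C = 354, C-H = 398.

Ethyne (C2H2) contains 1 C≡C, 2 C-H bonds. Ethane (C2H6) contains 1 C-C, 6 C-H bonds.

ΔH ≈ −185 kJ

Bonds broken (reactants):
  C≡C: 1 × 857 = 857
  C-H: 2 × 398 = 796
  H-H: 2 × 452 = 904
  Σ(broken) = 2557 kJ
Bonds formed (products):
  C-C: 1 × 354 = 354
  C-H: 6 × 398 = 2388
  Σ(formed) = 2742 kJ
ΔH = Σ(broken) − Σ(formed) = 2557 − 2742 = −185 kJ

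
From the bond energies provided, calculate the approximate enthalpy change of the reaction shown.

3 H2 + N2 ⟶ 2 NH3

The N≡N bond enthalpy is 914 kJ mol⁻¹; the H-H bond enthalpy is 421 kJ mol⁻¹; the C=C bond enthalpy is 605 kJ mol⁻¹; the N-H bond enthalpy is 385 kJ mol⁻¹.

Bonds broken (reactants):
  H-H: 3 × 421 = 1263
  N≡N: 1 × 914 = 914
  Σ(broken) = 2177 kJ
Bonds formed (products):
  N-H: 6 × 385 = 2310
  Σ(formed) = 2310 kJ
ΔH = Σ(broken) − Σ(formed) = 2177 − 2310 = −133 kJ

ΔH ≈ −133 kJ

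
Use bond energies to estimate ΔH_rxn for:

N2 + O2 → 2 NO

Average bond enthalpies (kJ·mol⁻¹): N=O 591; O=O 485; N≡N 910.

Bonds broken (reactants):
  N≡N: 1 × 910 = 910
  O=O: 1 × 485 = 485
  Σ(broken) = 1395 kJ
Bonds formed (products):
  N=O: 2 × 591 = 1182
  Σ(formed) = 1182 kJ
ΔH = Σ(broken) − Σ(formed) = 1395 − 1182 = +213 kJ

ΔH ≈ +213 kJ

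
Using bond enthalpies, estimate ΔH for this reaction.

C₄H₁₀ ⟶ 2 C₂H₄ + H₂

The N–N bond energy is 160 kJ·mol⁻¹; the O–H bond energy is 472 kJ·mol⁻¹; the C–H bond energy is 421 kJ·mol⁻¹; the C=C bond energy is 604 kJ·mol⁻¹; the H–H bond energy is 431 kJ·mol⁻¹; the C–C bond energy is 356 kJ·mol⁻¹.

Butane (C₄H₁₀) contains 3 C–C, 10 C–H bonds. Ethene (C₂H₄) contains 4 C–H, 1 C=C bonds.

ΔH ≈ +271 kJ

Bonds broken (reactants):
  C–C: 3 × 356 = 1068
  C–H: 10 × 421 = 4210
  Σ(broken) = 5278 kJ
Bonds formed (products):
  C–H: 8 × 421 = 3368
  C=C: 2 × 604 = 1208
  H–H: 1 × 431 = 431
  Σ(formed) = 5007 kJ
ΔH = Σ(broken) − Σ(formed) = 5278 − 5007 = +271 kJ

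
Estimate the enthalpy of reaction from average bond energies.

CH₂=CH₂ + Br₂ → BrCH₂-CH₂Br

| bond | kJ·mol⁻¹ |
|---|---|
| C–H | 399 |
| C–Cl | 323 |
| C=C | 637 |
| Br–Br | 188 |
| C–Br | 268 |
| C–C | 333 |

ΔH ≈ −44 kJ

Bonds broken (reactants):
  Br–Br: 1 × 188 = 188
  C–H: 4 × 399 = 1596
  C=C: 1 × 637 = 637
  Σ(broken) = 2421 kJ
Bonds formed (products):
  C–Br: 2 × 268 = 536
  C–C: 1 × 333 = 333
  C–H: 4 × 399 = 1596
  Σ(formed) = 2465 kJ
ΔH = Σ(broken) − Σ(formed) = 2421 − 2465 = −44 kJ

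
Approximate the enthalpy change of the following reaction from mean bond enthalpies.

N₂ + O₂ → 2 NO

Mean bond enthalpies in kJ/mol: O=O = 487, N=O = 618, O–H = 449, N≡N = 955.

Bonds broken (reactants):
  N≡N: 1 × 955 = 955
  O=O: 1 × 487 = 487
  Σ(broken) = 1442 kJ
Bonds formed (products):
  N=O: 2 × 618 = 1236
  Σ(formed) = 1236 kJ
ΔH = Σ(broken) − Σ(formed) = 1442 − 1236 = +206 kJ

ΔH ≈ +206 kJ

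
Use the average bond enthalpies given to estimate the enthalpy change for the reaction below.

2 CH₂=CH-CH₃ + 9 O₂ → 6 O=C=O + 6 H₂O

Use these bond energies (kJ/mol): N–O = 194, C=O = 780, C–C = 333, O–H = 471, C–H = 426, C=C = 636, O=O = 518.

Bonds broken (reactants):
  C–C: 2 × 333 = 666
  C–H: 12 × 426 = 5112
  C=C: 2 × 636 = 1272
  O=O: 9 × 518 = 4662
  Σ(broken) = 11712 kJ
Bonds formed (products):
  C=O: 12 × 780 = 9360
  O–H: 12 × 471 = 5652
  Σ(formed) = 15012 kJ
ΔH = Σ(broken) − Σ(formed) = 11712 − 15012 = −3300 kJ

ΔH ≈ −3300 kJ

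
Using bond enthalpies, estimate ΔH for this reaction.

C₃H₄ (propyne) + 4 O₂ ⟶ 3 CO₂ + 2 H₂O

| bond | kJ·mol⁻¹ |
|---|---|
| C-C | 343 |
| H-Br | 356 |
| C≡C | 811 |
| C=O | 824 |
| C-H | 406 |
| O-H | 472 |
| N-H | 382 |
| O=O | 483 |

ΔH ≈ −2122 kJ

Bonds broken (reactants):
  C≡C: 1 × 811 = 811
  C-C: 1 × 343 = 343
  C-H: 4 × 406 = 1624
  O=O: 4 × 483 = 1932
  Σ(broken) = 4710 kJ
Bonds formed (products):
  C=O: 6 × 824 = 4944
  O-H: 4 × 472 = 1888
  Σ(formed) = 6832 kJ
ΔH = Σ(broken) − Σ(formed) = 4710 − 6832 = −2122 kJ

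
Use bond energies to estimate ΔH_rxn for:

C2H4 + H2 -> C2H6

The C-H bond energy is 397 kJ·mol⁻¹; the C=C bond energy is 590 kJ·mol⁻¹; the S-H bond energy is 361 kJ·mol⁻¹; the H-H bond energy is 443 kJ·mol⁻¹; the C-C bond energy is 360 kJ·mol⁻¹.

ΔH ≈ −121 kJ

Bonds broken (reactants):
  C-H: 4 × 397 = 1588
  C=C: 1 × 590 = 590
  H-H: 1 × 443 = 443
  Σ(broken) = 2621 kJ
Bonds formed (products):
  C-C: 1 × 360 = 360
  C-H: 6 × 397 = 2382
  Σ(formed) = 2742 kJ
ΔH = Σ(broken) − Σ(formed) = 2621 − 2742 = −121 kJ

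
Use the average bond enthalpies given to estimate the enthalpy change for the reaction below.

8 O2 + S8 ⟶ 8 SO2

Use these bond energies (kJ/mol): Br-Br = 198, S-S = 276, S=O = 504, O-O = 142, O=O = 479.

Bonds broken (reactants):
  O=O: 8 × 479 = 3832
  S-S: 8 × 276 = 2208
  Σ(broken) = 6040 kJ
Bonds formed (products):
  S=O: 16 × 504 = 8064
  Σ(formed) = 8064 kJ
ΔH = Σ(broken) − Σ(formed) = 6040 − 8064 = −2024 kJ

ΔH ≈ −2024 kJ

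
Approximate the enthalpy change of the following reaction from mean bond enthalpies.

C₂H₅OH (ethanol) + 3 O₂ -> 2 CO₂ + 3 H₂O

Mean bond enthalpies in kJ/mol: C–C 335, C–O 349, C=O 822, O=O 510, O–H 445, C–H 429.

ΔH ≈ −1154 kJ

Bonds broken (reactants):
  C–C: 1 × 335 = 335
  C–H: 5 × 429 = 2145
  C–O: 1 × 349 = 349
  O–H: 1 × 445 = 445
  O=O: 3 × 510 = 1530
  Σ(broken) = 4804 kJ
Bonds formed (products):
  C=O: 4 × 822 = 3288
  O–H: 6 × 445 = 2670
  Σ(formed) = 5958 kJ
ΔH = Σ(broken) − Σ(formed) = 4804 − 5958 = −1154 kJ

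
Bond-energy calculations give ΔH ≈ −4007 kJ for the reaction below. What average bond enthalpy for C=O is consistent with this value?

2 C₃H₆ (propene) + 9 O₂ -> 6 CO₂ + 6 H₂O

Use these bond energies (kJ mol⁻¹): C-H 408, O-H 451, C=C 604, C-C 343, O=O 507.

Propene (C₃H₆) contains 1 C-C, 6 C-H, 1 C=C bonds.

D(C=O) ≈ 829 kJ/mol

Let D be the C=O bond energy.
Σ(broken) = 2×343 + 12×408 + 2×604 + 9×507 = 11353
Σ(formed) = 12×D + 12×451 = 5412 + 12D
ΔH = Σ(broken) − Σ(formed) = (11353) − (5412 + 12D) = +5941 − 12D
Setting this equal to −4007 kJ gives 12D = 9948, so D = 829 kJ/mol.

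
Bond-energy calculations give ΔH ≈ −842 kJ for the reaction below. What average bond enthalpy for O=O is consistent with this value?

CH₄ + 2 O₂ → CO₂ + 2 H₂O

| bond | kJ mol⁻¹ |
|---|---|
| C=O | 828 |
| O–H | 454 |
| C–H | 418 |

D(O=O) ≈ 479 kJ/mol

Let D be the O=O bond energy.
Σ(broken) = 4×418 + 2×D = 1672 + 2D
Σ(formed) = 2×828 + 4×454 = 3472
ΔH = Σ(broken) − Σ(formed) = (1672 + 2D) − (3472) = −1800 + 2D
Setting this equal to −842 kJ gives 2D = 958, so D = 479 kJ/mol.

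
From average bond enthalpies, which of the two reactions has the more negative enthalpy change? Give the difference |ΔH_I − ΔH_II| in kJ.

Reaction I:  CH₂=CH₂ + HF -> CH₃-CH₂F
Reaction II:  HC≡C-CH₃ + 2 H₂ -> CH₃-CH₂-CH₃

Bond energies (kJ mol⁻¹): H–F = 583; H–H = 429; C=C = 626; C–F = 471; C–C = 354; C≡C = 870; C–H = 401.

Reaction I:
  Bonds broken (reactants):
    C–H: 4 × 401 = 1604
    C=C: 1 × 626 = 626
    H–F: 1 × 583 = 583
    Σ(broken) = 2813 kJ
  Bonds formed (products):
    C–C: 1 × 354 = 354
    C–F: 1 × 471 = 471
    C–H: 5 × 401 = 2005
    Σ(formed) = 2830 kJ
  ΔH_I = 2813 − 2830 = −17 kJ
Reaction II:
  Bonds broken (reactants):
    C≡C: 1 × 870 = 870
    C–C: 1 × 354 = 354
    C–H: 4 × 401 = 1604
    H–H: 2 × 429 = 858
    Σ(broken) = 3686 kJ
  Bonds formed (products):
    C–C: 2 × 354 = 708
    C–H: 8 × 401 = 3208
    Σ(formed) = 3916 kJ
  ΔH_II = 3686 − 3916 = −230 kJ
ΔH_I − ΔH_II = +213 kJ, so reaction II has the more negative ΔH; |ΔH_I − ΔH_II| = 213 kJ.

Reaction II, by 213 kJ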